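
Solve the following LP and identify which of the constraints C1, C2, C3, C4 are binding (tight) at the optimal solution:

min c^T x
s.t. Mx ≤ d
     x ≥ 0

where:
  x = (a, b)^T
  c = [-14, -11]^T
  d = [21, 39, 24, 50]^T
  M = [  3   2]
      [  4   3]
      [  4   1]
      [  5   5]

At a = 1, b = 9, compute slack b - a·x for each constraint:
  C1: 21 − 21 = 0  (binding)
  C2: 39 − 31 = 8  (slack)
  C3: 24 − 13 = 11  (slack)
  C4: 50 − 50 = 0  (binding)

Optimal: a = 1, b = 9
Binding: C1, C4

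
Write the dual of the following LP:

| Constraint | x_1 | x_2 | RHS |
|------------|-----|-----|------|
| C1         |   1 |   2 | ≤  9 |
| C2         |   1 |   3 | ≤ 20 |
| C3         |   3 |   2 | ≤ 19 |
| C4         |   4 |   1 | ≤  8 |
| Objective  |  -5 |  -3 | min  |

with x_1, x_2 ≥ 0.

Primal min cᵀx s.t. Ax ≤ b, x ≥ 0  →  Dual max −bᵀy s.t. Aᵀy ≥ −c, y ≥ 0.

Maximize: z = -9y1 - 20y2 - 19y3 - 8y4

Subject to:
  y1 + y2 + 3y3 + 4y4 ≥ 5
  2y1 + 3y2 + 2y3 + y4 ≥ 3
  y1, y2, y3, y4 ≥ 0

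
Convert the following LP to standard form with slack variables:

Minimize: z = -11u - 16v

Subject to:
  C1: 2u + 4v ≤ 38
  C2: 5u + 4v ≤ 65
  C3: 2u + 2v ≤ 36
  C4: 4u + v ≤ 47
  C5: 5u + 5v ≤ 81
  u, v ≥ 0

min z = -11u - 16v

s.t.
  2u + 4v + s1 = 38
  5u + 4v + s2 = 65
  2u + 2v + s3 = 36
  4u + v + s4 = 47
  5u + 5v + s5 = 81
  u, v, s1, s2, s3, s4, s5 ≥ 0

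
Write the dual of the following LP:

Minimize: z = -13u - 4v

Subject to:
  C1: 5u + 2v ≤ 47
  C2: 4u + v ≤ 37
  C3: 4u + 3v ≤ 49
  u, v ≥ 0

Primal min cᵀx s.t. Ax ≤ b, x ≥ 0  →  Dual max −bᵀy s.t. Aᵀy ≥ −c, y ≥ 0.

Maximize: z = -47y1 - 37y2 - 49y3

Subject to:
  5y1 + 4y2 + 4y3 ≥ 13
  2y1 + y2 + 3y3 ≥ 4
  y1, y2, y3 ≥ 0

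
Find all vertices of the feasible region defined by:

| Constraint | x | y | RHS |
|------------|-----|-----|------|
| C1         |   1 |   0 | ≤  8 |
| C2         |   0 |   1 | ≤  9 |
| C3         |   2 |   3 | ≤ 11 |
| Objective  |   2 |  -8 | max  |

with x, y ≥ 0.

(0, 0), (5.5, 0), (0, 3.667)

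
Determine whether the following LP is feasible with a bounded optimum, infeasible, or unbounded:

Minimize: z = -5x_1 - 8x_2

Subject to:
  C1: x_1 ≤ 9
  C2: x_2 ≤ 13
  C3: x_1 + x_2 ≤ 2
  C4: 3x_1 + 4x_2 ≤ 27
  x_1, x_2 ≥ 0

Feasible with a bounded optimal solution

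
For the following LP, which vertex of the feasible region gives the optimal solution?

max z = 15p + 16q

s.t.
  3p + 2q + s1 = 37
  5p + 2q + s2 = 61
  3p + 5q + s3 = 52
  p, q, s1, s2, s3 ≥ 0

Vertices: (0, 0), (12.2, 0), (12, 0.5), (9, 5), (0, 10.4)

Evaluate the objective at each vertex of the feasible region:
  z(0, 0) = 0
  z(12.2, 0) = 183
  z(12, 0.5) = 188
  z(9, 5) = 215  ←
  z(0, 10.4) = 166.4
The maximum is at p = 9, q = 5.

(9, 5)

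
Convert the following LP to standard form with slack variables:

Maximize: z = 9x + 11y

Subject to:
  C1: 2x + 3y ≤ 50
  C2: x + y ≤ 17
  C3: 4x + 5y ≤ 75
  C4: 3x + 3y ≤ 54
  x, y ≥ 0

max z = 9x + 11y

s.t.
  2x + 3y + s1 = 50
  x + y + s2 = 17
  4x + 5y + s3 = 75
  3x + 3y + s4 = 54
  x, y, s1, s2, s3, s4 ≥ 0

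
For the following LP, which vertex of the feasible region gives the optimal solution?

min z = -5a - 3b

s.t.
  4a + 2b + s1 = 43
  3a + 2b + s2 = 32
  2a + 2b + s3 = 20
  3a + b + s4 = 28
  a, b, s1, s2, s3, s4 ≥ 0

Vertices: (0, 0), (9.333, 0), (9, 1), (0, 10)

Evaluate the objective at each vertex of the feasible region:
  z(0, 0) = 0
  z(9.333, 0) = -46.67
  z(9, 1) = -48  ←
  z(0, 10) = -30
The minimum is at a = 9, b = 1.

(9, 1)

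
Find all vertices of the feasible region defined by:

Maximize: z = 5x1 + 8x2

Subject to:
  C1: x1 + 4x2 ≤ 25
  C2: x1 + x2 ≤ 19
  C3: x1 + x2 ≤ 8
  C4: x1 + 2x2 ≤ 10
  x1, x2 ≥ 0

(0, 0), (8, 0), (6, 2), (0, 5)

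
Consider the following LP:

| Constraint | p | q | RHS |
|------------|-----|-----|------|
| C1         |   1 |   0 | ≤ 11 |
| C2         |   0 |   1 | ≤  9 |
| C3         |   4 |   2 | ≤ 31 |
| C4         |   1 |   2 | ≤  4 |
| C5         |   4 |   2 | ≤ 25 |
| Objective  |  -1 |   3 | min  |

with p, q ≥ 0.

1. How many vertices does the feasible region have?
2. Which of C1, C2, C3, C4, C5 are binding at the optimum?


1. 3
2. C4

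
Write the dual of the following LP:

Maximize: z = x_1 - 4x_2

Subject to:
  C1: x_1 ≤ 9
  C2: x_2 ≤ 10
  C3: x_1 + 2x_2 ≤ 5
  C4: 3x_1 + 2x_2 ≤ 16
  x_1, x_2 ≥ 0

Primal max cᵀx s.t. Ax ≤ b, x ≥ 0  →  Dual min bᵀy s.t. Aᵀy ≥ c, y ≥ 0.

Minimize: z = 9y1 + 10y2 + 5y3 + 16y4

Subject to:
  y1 + y3 + 3y4 ≥ 1
  y2 + 2y3 + 2y4 ≥ -4
  y1, y2, y3, y4 ≥ 0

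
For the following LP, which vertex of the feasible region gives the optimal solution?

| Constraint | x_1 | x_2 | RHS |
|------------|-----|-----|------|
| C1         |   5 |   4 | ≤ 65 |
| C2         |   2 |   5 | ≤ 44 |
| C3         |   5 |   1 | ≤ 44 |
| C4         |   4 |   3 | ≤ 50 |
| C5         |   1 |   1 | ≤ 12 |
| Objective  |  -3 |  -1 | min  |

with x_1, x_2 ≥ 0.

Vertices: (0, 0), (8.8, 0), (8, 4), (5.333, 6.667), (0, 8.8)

Evaluate the objective at each vertex of the feasible region:
  z(0, 0) = 0
  z(8.8, 0) = -26.4
  z(8, 4) = -28  ←
  z(5.333, 6.667) = -22.67
  z(0, 8.8) = -8.8
The minimum is at x_1 = 8, x_2 = 4.

(8, 4)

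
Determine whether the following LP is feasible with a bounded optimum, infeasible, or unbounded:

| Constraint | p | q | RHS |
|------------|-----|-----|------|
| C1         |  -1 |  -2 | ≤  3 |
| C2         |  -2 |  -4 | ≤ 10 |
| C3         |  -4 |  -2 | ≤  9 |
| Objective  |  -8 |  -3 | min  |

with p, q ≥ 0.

Unbounded (objective can decrease without bound)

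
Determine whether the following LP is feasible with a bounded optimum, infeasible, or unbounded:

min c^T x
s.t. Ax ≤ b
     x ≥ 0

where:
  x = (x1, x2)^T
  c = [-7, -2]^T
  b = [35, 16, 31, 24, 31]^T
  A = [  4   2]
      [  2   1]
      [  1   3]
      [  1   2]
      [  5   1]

Feasible with a bounded optimal solution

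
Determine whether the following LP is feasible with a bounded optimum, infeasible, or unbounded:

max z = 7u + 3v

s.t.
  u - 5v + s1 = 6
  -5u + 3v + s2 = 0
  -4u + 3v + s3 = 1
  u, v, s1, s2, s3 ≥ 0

Unbounded (objective can increase without bound)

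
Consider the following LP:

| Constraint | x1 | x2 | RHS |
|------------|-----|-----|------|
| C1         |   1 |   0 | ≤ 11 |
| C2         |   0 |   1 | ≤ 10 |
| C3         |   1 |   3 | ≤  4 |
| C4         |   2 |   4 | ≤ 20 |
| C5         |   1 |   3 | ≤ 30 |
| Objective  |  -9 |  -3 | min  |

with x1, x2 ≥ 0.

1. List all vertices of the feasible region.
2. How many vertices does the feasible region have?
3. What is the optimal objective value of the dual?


1. (0, 0), (4, 0), (0, 1.333)
2. 3
3. -36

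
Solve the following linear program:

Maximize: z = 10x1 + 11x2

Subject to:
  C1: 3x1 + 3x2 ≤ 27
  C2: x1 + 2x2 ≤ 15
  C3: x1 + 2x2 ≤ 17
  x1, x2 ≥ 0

Evaluate the objective at each vertex of the feasible region:
  z(0, 0) = 0
  z(9, 0) = 90
  z(3, 6) = 96  ←
  z(0, 7.5) = 82.5
The maximum is at x1 = 3, x2 = 6.

x1 = 3, x2 = 6, z = 96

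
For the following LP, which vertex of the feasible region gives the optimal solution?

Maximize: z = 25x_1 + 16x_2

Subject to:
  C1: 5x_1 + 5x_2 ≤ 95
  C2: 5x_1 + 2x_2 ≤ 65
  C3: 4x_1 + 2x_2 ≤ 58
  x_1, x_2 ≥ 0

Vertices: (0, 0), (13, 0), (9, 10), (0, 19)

Evaluate the objective at each vertex of the feasible region:
  z(0, 0) = 0
  z(13, 0) = 325
  z(9, 10) = 385  ←
  z(0, 19) = 304
The maximum is at x_1 = 9, x_2 = 10.

(9, 10)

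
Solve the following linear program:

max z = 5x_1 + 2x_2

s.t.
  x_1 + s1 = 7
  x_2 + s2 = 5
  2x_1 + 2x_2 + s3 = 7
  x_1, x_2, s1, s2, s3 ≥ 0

Evaluate the objective at each vertex of the feasible region:
  z(0, 0) = 0
  z(3.5, 0) = 17.5  ←
  z(0, 3.5) = 7
The maximum is at x_1 = 3.5, x_2 = 0.

x_1 = 3.5, x_2 = 0, z = 17.5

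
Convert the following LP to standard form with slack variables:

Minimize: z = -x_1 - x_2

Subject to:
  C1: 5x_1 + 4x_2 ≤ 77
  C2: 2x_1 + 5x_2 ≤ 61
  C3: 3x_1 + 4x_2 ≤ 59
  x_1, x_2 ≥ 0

min z = -x_1 - x_2

s.t.
  5x_1 + 4x_2 + s1 = 77
  2x_1 + 5x_2 + s2 = 61
  3x_1 + 4x_2 + s3 = 59
  x_1, x_2, s1, s2, s3 ≥ 0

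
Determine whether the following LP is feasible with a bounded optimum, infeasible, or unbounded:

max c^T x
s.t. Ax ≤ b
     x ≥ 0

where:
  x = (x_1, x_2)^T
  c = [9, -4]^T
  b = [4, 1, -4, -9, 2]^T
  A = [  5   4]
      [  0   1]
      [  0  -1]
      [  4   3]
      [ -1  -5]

Infeasible (no feasible solution exists)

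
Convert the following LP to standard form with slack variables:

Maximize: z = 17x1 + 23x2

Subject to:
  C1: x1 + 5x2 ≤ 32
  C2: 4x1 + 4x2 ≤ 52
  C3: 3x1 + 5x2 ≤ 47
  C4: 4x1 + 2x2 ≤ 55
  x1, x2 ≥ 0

max z = 17x1 + 23x2

s.t.
  x1 + 5x2 + s1 = 32
  4x1 + 4x2 + s2 = 52
  3x1 + 5x2 + s3 = 47
  4x1 + 2x2 + s4 = 55
  x1, x2, s1, s2, s3, s4 ≥ 0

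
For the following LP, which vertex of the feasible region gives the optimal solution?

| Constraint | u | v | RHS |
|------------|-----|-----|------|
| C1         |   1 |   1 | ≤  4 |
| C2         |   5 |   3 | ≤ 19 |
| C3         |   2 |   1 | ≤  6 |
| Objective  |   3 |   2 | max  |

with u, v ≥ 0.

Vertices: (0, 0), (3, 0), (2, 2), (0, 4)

Evaluate the objective at each vertex of the feasible region:
  z(0, 0) = 0
  z(3, 0) = 9
  z(2, 2) = 10  ←
  z(0, 4) = 8
The maximum is at u = 2, v = 2.

(2, 2)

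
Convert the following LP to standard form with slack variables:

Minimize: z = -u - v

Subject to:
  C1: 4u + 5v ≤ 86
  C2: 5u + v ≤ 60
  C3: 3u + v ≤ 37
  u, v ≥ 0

min z = -u - v

s.t.
  4u + 5v + s1 = 86
  5u + v + s2 = 60
  3u + v + s3 = 37
  u, v, s1, s2, s3 ≥ 0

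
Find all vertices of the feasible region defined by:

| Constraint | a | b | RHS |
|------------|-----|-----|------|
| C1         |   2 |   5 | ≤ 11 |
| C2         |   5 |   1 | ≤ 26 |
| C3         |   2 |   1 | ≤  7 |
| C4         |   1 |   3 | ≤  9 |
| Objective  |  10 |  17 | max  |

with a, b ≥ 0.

(0, 0), (3.5, 0), (3, 1), (0, 2.2)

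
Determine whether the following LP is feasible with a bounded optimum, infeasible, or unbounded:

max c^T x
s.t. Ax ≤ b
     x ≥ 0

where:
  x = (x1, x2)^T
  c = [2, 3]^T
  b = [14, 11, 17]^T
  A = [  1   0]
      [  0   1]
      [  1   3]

Feasible with a bounded optimal solution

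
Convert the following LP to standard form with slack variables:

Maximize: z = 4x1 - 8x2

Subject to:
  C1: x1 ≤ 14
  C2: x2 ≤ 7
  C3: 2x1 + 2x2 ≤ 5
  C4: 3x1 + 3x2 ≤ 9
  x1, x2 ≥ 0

max z = 4x1 - 8x2

s.t.
  x1 + s1 = 14
  x2 + s2 = 7
  2x1 + 2x2 + s3 = 5
  3x1 + 3x2 + s4 = 9
  x1, x2, s1, s2, s3, s4 ≥ 0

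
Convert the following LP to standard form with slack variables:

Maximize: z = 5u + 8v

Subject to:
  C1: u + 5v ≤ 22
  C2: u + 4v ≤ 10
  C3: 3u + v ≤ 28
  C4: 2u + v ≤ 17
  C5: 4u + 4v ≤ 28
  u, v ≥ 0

max z = 5u + 8v

s.t.
  u + 5v + s1 = 22
  u + 4v + s2 = 10
  3u + v + s3 = 28
  2u + v + s4 = 17
  4u + 4v + s5 = 28
  u, v, s1, s2, s3, s4, s5 ≥ 0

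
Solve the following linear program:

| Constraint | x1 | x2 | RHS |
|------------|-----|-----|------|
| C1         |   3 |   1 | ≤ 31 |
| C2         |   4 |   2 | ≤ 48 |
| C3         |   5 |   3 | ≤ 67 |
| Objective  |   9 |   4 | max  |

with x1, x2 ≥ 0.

Evaluate the objective at each vertex of the feasible region:
  z(0, 0) = 0
  z(10.33, 0) = 93
  z(7, 10) = 103  ←
  z(5, 14) = 101
  z(0, 22.33) = 89.33
The maximum is at x1 = 7, x2 = 10.

x1 = 7, x2 = 10, z = 103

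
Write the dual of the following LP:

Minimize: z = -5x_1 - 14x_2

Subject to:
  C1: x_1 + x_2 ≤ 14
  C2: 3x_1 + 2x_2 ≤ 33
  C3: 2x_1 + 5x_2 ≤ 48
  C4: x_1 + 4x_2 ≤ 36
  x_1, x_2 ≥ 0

Primal min cᵀx s.t. Ax ≤ b, x ≥ 0  →  Dual max −bᵀy s.t. Aᵀy ≥ −c, y ≥ 0.

Maximize: z = -14y1 - 33y2 - 48y3 - 36y4

Subject to:
  y1 + 3y2 + 2y3 + y4 ≥ 5
  y1 + 2y2 + 5y3 + 4y4 ≥ 14
  y1, y2, y3, y4 ≥ 0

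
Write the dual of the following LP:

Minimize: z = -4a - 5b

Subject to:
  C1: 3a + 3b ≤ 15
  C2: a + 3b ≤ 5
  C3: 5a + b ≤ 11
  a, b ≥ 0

Primal min cᵀx s.t. Ax ≤ b, x ≥ 0  →  Dual max −bᵀy s.t. Aᵀy ≥ −c, y ≥ 0.

Maximize: z = -15y1 - 5y2 - 11y3

Subject to:
  3y1 + y2 + 5y3 ≥ 4
  3y1 + 3y2 + y3 ≥ 5
  y1, y2, y3 ≥ 0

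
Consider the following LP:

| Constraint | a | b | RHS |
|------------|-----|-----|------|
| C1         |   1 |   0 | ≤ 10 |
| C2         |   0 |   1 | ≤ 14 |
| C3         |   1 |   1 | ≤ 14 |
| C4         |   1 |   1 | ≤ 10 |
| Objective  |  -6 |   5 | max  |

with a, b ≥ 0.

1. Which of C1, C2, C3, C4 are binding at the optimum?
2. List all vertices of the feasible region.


1. C4
2. (0, 0), (10, 0), (0, 10)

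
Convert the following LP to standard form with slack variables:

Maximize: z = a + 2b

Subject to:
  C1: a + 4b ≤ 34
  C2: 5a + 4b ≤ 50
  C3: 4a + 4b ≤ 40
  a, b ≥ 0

max z = a + 2b

s.t.
  a + 4b + s1 = 34
  5a + 4b + s2 = 50
  4a + 4b + s3 = 40
  a, b, s1, s2, s3 ≥ 0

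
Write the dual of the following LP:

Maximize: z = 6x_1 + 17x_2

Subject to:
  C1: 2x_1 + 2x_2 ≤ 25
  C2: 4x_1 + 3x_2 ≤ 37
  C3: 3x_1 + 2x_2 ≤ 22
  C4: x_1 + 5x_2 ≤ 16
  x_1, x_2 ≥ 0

Primal max cᵀx s.t. Ax ≤ b, x ≥ 0  →  Dual min bᵀy s.t. Aᵀy ≥ c, y ≥ 0.

Minimize: z = 25y1 + 37y2 + 22y3 + 16y4

Subject to:
  2y1 + 4y2 + 3y3 + y4 ≥ 6
  2y1 + 3y2 + 2y3 + 5y4 ≥ 17
  y1, y2, y3, y4 ≥ 0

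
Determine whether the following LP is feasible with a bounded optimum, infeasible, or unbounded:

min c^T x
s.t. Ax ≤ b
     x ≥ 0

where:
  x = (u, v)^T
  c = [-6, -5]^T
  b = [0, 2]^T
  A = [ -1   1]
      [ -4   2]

Unbounded (objective can decrease without bound)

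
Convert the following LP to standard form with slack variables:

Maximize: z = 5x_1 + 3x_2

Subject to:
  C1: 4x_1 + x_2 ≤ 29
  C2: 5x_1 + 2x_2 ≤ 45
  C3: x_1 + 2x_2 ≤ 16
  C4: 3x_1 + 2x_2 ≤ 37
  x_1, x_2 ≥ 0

max z = 5x_1 + 3x_2

s.t.
  4x_1 + x_2 + s1 = 29
  5x_1 + 2x_2 + s2 = 45
  x_1 + 2x_2 + s3 = 16
  3x_1 + 2x_2 + s4 = 37
  x_1, x_2, s1, s2, s3, s4 ≥ 0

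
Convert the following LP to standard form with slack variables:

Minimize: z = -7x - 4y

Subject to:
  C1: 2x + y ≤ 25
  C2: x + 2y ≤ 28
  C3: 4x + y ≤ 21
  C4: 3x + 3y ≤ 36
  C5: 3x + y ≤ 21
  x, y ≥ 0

min z = -7x - 4y

s.t.
  2x + y + s1 = 25
  x + 2y + s2 = 28
  4x + y + s3 = 21
  3x + 3y + s4 = 36
  3x + y + s5 = 21
  x, y, s1, s2, s3, s4, s5 ≥ 0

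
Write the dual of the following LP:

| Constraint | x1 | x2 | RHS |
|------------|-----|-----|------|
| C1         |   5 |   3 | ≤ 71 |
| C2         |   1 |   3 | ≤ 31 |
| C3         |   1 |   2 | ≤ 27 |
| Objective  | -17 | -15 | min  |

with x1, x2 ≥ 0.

Primal min cᵀx s.t. Ax ≤ b, x ≥ 0  →  Dual max −bᵀy s.t. Aᵀy ≥ −c, y ≥ 0.

Maximize: z = -71y1 - 31y2 - 27y3

Subject to:
  5y1 + y2 + y3 ≥ 17
  3y1 + 3y2 + 2y3 ≥ 15
  y1, y2, y3 ≥ 0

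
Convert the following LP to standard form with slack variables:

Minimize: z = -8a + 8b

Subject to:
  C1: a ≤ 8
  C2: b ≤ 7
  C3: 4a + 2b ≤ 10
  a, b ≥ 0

min z = -8a + 8b

s.t.
  a + s1 = 8
  b + s2 = 7
  4a + 2b + s3 = 10
  a, b, s1, s2, s3 ≥ 0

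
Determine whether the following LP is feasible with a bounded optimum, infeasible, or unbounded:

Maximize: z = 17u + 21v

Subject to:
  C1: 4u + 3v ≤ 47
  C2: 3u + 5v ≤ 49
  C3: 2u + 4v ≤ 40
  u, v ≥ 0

Feasible with a bounded optimal solution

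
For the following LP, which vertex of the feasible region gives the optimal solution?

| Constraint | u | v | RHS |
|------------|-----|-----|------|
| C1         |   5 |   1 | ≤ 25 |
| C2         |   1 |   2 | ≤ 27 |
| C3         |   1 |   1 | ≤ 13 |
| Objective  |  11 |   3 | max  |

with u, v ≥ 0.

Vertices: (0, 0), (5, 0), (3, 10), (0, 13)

Evaluate the objective at each vertex of the feasible region:
  z(0, 0) = 0
  z(5, 0) = 55
  z(3, 10) = 63  ←
  z(0, 13) = 39
The maximum is at u = 3, v = 10.

(3, 10)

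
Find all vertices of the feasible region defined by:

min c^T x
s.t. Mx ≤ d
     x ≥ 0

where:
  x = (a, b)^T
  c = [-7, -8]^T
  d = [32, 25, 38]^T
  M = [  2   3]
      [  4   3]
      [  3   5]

(0, 0), (6.25, 0), (1, 7), (0, 7.6)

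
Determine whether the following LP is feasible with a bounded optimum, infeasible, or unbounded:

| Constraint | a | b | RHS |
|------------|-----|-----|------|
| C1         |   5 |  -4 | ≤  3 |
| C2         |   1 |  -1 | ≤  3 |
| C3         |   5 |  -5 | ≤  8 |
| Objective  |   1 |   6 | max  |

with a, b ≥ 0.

Unbounded (objective can increase without bound)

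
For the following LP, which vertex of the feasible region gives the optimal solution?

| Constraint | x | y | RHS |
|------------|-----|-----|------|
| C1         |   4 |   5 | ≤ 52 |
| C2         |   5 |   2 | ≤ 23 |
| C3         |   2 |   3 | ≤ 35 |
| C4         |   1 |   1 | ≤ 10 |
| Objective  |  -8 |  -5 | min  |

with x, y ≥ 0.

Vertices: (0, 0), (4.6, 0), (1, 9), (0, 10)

Evaluate the objective at each vertex of the feasible region:
  z(0, 0) = 0
  z(4.6, 0) = -36.8
  z(1, 9) = -53  ←
  z(0, 10) = -50
The minimum is at x = 1, y = 9.

(1, 9)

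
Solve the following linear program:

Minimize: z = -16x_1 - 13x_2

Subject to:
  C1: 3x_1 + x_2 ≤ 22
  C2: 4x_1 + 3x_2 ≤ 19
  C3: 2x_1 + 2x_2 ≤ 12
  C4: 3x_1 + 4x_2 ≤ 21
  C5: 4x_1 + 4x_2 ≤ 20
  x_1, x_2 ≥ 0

Evaluate the objective at each vertex of the feasible region:
  z(0, 0) = 0
  z(4.75, 0) = -76
  z(4, 1) = -77  ←
  z(0, 5) = -65
The minimum is at x_1 = 4, x_2 = 1.

x_1 = 4, x_2 = 1, z = -77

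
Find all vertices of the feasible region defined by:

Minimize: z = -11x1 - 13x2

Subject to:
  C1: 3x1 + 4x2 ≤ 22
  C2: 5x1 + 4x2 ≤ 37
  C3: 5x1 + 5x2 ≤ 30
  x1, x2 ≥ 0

(0, 0), (6, 0), (2, 4), (0, 5.5)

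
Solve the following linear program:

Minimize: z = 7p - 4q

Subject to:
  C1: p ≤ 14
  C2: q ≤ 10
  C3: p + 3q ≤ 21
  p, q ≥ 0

Evaluate the objective at each vertex of the feasible region:
  z(0, 0) = 0
  z(14, 0) = 98
  z(14, 2.333) = 88.67
  z(0, 7) = -28  ←
The minimum is at p = 0, q = 7.

p = 0, q = 7, z = -28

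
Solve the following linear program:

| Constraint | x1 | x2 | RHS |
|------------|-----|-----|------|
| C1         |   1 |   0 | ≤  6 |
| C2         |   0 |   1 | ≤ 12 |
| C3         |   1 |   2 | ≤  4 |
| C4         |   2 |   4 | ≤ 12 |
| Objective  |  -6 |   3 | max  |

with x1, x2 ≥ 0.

Evaluate the objective at each vertex of the feasible region:
  z(0, 0) = 0
  z(4, 0) = -24
  z(0, 2) = 6  ←
The maximum is at x1 = 0, x2 = 2.

x1 = 0, x2 = 2, z = 6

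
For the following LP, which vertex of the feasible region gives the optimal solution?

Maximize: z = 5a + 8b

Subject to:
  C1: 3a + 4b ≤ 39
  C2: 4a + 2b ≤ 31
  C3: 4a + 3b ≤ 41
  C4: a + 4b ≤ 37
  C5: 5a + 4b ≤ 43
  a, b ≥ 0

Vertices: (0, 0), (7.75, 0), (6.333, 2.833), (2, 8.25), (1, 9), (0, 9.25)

Evaluate the objective at each vertex of the feasible region:
  z(0, 0) = 0
  z(7.75, 0) = 38.75
  z(6.333, 2.833) = 54.33
  z(2, 8.25) = 76
  z(1, 9) = 77  ←
  z(0, 9.25) = 74
The maximum is at a = 1, b = 9.

(1, 9)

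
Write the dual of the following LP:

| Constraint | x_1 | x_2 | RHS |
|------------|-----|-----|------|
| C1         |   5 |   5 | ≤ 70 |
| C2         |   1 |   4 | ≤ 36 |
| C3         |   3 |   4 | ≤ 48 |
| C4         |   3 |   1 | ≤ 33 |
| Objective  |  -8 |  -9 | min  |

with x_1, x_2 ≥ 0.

Primal min cᵀx s.t. Ax ≤ b, x ≥ 0  →  Dual max −bᵀy s.t. Aᵀy ≥ −c, y ≥ 0.

Maximize: z = -70y1 - 36y2 - 48y3 - 33y4

Subject to:
  5y1 + y2 + 3y3 + 3y4 ≥ 8
  5y1 + 4y2 + 4y3 + y4 ≥ 9
  y1, y2, y3, y4 ≥ 0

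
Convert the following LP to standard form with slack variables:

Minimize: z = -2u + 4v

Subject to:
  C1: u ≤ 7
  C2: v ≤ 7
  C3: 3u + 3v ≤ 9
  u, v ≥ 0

min z = -2u + 4v

s.t.
  u + s1 = 7
  v + s2 = 7
  3u + 3v + s3 = 9
  u, v, s1, s2, s3 ≥ 0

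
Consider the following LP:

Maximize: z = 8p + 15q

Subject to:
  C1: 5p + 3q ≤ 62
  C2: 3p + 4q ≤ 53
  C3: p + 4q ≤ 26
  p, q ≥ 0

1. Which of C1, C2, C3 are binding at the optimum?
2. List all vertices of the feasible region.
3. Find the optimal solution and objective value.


1. C1, C3
2. (0, 0), (12.4, 0), (10, 4), (0, 6.5)
3. p = 10, q = 4, z = 140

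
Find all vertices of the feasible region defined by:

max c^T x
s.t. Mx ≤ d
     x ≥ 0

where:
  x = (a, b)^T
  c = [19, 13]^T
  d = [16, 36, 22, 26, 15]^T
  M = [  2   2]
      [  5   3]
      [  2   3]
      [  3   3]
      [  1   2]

(0, 0), (7.2, 0), (6, 2), (2, 6), (0, 7.333)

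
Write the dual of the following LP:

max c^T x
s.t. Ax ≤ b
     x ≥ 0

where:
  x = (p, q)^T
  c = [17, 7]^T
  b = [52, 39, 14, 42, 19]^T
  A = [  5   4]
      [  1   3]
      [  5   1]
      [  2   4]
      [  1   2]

Primal max cᵀx s.t. Ax ≤ b, x ≥ 0  →  Dual min bᵀy s.t. Aᵀy ≥ c, y ≥ 0.

Minimize: z = 52y1 + 39y2 + 14y3 + 42y4 + 19y5

Subject to:
  5y1 + y2 + 5y3 + 2y4 + y5 ≥ 17
  4y1 + 3y2 + y3 + 4y4 + 2y5 ≥ 7
  y1, y2, y3, y4, y5 ≥ 0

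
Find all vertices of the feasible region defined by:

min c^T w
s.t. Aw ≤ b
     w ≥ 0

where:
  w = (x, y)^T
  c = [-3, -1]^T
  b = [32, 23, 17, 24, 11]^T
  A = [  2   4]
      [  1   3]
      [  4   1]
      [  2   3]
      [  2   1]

(0, 0), (4.25, 0), (3, 5), (2.25, 6.5), (1, 7.333), (0, 7.667)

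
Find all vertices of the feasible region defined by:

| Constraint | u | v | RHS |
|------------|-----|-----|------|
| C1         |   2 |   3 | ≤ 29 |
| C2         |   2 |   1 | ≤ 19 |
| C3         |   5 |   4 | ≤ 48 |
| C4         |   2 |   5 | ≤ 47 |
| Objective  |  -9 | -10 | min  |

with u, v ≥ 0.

(0, 0), (9.5, 0), (9.333, 0.3333), (4, 7), (1, 9), (0, 9.4)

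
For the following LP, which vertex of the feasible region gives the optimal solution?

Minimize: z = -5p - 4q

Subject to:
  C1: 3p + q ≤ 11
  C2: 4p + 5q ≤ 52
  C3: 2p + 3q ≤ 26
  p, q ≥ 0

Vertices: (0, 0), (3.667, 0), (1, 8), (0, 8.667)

Evaluate the objective at each vertex of the feasible region:
  z(0, 0) = 0
  z(3.667, 0) = -18.33
  z(1, 8) = -37  ←
  z(0, 8.667) = -34.67
The minimum is at p = 1, q = 8.

(1, 8)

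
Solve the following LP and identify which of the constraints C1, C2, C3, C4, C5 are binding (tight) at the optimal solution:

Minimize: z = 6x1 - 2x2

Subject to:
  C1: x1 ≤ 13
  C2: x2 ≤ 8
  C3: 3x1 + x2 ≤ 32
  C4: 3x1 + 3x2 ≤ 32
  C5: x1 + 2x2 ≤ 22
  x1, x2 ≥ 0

At x1 = 0, x2 = 8, compute slack b - a·x for each constraint:
  C1: 13 − 0 = 13  (slack)
  C2: 8 − 8 = 0  (binding)
  C3: 32 − 8 = 24  (slack)
  C4: 32 − 24 = 8  (slack)
  C5: 22 − 16 = 6  (slack)

Optimal: x1 = 0, x2 = 8
Binding: C2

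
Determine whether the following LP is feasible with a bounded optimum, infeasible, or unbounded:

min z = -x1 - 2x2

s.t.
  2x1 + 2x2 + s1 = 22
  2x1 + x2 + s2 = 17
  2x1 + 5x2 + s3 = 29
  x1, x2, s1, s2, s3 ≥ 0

Feasible with a bounded optimal solution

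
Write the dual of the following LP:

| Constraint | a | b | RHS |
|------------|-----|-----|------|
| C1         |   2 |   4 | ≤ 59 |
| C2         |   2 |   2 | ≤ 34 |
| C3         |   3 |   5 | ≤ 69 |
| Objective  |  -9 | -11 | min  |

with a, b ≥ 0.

Primal min cᵀx s.t. Ax ≤ b, x ≥ 0  →  Dual max −bᵀy s.t. Aᵀy ≥ −c, y ≥ 0.

Maximize: z = -59y1 - 34y2 - 69y3

Subject to:
  2y1 + 2y2 + 3y3 ≥ 9
  4y1 + 2y2 + 5y3 ≥ 11
  y1, y2, y3 ≥ 0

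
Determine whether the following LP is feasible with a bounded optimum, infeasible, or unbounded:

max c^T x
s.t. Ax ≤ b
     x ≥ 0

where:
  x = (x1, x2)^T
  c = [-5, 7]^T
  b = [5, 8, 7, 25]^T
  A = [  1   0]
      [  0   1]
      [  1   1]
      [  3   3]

Feasible with a bounded optimal solution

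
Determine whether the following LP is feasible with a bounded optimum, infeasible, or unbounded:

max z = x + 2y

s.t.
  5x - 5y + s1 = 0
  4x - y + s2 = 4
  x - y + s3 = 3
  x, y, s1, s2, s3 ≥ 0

Unbounded (objective can increase without bound)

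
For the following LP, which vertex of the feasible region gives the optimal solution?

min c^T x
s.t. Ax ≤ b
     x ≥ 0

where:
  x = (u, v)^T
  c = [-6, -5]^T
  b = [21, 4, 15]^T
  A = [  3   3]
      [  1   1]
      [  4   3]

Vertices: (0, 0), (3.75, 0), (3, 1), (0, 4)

Evaluate the objective at each vertex of the feasible region:
  z(0, 0) = 0
  z(3.75, 0) = -22.5
  z(3, 1) = -23  ←
  z(0, 4) = -20
The minimum is at u = 3, v = 1.

(3, 1)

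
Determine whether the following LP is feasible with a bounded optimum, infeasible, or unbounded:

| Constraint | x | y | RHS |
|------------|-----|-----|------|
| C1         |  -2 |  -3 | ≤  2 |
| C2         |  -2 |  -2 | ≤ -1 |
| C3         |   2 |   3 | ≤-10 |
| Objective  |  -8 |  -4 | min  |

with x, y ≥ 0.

Infeasible (no feasible solution exists)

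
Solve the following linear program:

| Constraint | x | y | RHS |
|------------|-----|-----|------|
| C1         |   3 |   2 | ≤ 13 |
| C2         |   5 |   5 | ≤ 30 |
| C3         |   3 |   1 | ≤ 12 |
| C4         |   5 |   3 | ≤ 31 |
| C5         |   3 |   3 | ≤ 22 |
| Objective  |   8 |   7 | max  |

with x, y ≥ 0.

Evaluate the objective at each vertex of the feasible region:
  z(0, 0) = 0
  z(4, 0) = 32
  z(3.667, 1) = 36.33
  z(1, 5) = 43  ←
  z(0, 6) = 42
The maximum is at x = 1, y = 5.

x = 1, y = 5, z = 43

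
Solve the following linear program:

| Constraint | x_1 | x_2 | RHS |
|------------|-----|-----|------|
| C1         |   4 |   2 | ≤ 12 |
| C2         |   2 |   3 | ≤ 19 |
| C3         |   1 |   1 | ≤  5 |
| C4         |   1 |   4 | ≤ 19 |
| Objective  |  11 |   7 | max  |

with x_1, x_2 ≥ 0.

Evaluate the objective at each vertex of the feasible region:
  z(0, 0) = 0
  z(3, 0) = 33
  z(1, 4) = 39  ←
  z(0.3333, 4.667) = 36.33
  z(0, 4.75) = 33.25
The maximum is at x_1 = 1, x_2 = 4.

x_1 = 1, x_2 = 4, z = 39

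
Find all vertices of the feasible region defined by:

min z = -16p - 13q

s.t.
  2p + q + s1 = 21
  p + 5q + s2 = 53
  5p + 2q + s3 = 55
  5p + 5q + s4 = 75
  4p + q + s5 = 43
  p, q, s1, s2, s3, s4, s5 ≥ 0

(0, 0), (10.5, 0), (6, 9), (5.5, 9.5), (0, 10.6)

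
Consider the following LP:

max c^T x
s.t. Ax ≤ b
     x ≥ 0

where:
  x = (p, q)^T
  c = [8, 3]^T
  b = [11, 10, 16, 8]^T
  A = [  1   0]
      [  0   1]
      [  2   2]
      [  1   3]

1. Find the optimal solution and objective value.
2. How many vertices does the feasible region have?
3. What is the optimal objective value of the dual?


1. p = 8, q = 0, z = 64
2. 3
3. 64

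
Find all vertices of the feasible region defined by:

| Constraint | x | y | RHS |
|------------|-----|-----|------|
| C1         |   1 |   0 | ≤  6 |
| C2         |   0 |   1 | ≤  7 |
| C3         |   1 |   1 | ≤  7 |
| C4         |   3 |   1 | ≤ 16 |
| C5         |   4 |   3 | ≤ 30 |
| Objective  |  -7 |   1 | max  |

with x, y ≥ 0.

(0, 0), (5.333, 0), (4.5, 2.5), (0, 7)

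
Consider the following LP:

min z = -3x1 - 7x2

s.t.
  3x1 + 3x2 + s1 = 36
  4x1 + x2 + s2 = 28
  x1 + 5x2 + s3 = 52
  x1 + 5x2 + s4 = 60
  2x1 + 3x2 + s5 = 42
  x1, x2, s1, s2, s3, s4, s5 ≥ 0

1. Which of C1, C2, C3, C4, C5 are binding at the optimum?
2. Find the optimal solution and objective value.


1. C1, C3
2. x1 = 2, x2 = 10, z = -76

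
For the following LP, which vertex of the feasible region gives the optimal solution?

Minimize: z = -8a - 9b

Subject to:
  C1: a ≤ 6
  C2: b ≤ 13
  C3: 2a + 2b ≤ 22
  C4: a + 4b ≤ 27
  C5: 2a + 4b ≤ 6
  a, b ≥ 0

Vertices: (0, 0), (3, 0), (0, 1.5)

Evaluate the objective at each vertex of the feasible region:
  z(0, 0) = 0
  z(3, 0) = -24  ←
  z(0, 1.5) = -13.5
The minimum is at a = 3, b = 0.

(3, 0)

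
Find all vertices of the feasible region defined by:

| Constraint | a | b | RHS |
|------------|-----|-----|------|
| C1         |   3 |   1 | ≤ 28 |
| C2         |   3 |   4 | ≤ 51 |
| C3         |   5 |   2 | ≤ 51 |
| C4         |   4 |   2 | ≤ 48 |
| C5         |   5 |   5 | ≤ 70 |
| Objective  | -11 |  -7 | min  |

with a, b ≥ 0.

(0, 0), (9.333, 0), (7, 7), (5, 9), (0, 12.75)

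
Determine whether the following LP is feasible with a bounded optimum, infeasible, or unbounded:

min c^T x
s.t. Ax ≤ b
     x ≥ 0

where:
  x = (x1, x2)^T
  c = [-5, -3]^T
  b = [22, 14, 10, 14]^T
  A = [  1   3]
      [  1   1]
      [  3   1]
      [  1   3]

Feasible with a bounded optimal solution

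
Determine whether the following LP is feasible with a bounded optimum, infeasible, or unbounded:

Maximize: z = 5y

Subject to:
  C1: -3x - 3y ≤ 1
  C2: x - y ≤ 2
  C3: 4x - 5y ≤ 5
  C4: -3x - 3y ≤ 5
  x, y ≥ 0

Unbounded (objective can increase without bound)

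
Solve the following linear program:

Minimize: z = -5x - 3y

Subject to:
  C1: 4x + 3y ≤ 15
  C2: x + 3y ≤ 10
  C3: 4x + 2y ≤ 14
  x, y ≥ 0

Evaluate the objective at each vertex of the feasible region:
  z(0, 0) = 0
  z(3.5, 0) = -17.5
  z(3, 1) = -18  ←
  z(1.667, 2.778) = -16.67
  z(0, 3.333) = -10
The minimum is at x = 3, y = 1.

x = 3, y = 1, z = -18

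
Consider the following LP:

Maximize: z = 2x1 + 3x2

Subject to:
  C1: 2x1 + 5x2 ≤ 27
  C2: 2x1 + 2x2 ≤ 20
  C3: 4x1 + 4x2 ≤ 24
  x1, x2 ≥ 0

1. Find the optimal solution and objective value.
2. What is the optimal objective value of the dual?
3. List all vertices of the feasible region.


1. x1 = 1, x2 = 5, z = 17
2. 17
3. (0, 0), (6, 0), (1, 5), (0, 5.4)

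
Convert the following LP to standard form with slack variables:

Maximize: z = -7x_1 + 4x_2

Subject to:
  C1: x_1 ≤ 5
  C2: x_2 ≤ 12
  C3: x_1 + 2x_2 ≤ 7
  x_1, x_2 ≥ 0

max z = -7x_1 + 4x_2

s.t.
  x_1 + s1 = 5
  x_2 + s2 = 12
  x_1 + 2x_2 + s3 = 7
  x_1, x_2, s1, s2, s3 ≥ 0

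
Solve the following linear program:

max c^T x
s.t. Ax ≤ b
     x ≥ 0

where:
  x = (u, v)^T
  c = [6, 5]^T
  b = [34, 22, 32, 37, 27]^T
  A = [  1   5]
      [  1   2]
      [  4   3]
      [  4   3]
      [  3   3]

Evaluate the objective at each vertex of the feasible region:
  z(0, 0) = 0
  z(8, 0) = 48
  z(5, 4) = 50  ←
  z(2.75, 6.25) = 47.75
  z(0, 6.8) = 34
The maximum is at u = 5, v = 4.

u = 5, v = 4, z = 50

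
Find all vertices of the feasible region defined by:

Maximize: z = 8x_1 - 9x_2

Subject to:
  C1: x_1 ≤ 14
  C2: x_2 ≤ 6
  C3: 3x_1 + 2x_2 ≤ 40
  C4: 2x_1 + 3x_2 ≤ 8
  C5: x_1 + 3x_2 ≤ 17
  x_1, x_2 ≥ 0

(0, 0), (4, 0), (0, 2.667)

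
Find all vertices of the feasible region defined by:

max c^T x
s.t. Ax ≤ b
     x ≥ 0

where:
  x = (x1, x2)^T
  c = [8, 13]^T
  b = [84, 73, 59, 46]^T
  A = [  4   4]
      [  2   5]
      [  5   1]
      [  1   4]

(0, 0), (11.8, 0), (10, 9), (0, 11.5)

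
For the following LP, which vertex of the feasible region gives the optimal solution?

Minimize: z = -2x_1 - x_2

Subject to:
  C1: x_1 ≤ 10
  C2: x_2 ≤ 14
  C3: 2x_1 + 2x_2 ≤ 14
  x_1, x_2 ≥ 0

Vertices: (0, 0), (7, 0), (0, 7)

Evaluate the objective at each vertex of the feasible region:
  z(0, 0) = 0
  z(7, 0) = -14  ←
  z(0, 7) = -7
The minimum is at x_1 = 7, x_2 = 0.

(7, 0)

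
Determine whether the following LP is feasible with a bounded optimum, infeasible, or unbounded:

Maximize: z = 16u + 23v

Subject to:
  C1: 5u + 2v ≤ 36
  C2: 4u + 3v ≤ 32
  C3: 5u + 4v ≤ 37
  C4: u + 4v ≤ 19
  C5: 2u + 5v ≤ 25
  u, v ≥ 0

Feasible with a bounded optimal solution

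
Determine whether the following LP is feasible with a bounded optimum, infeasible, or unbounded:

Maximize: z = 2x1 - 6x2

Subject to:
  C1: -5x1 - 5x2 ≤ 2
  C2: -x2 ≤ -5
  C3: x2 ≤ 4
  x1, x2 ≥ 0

Infeasible (no feasible solution exists)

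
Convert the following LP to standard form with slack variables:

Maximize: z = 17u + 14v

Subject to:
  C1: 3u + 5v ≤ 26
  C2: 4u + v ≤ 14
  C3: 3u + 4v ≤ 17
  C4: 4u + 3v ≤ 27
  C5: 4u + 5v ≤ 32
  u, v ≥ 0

max z = 17u + 14v

s.t.
  3u + 5v + s1 = 26
  4u + v + s2 = 14
  3u + 4v + s3 = 17
  4u + 3v + s4 = 27
  4u + 5v + s5 = 32
  u, v, s1, s2, s3, s4, s5 ≥ 0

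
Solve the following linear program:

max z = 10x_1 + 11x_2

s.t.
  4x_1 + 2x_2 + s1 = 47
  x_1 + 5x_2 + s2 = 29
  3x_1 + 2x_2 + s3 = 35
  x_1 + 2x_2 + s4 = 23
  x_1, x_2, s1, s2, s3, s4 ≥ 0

Evaluate the objective at each vertex of the feasible region:
  z(0, 0) = 0
  z(11.67, 0) = 116.7
  z(9, 4) = 134  ←
  z(0, 5.8) = 63.8
The maximum is at x_1 = 9, x_2 = 4.

x_1 = 9, x_2 = 4, z = 134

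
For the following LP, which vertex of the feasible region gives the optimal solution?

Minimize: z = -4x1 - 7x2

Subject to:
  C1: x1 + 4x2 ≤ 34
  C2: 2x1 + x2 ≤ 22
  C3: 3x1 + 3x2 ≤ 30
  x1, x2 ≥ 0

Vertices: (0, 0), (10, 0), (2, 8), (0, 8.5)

Evaluate the objective at each vertex of the feasible region:
  z(0, 0) = 0
  z(10, 0) = -40
  z(2, 8) = -64  ←
  z(0, 8.5) = -59.5
The minimum is at x1 = 2, x2 = 8.

(2, 8)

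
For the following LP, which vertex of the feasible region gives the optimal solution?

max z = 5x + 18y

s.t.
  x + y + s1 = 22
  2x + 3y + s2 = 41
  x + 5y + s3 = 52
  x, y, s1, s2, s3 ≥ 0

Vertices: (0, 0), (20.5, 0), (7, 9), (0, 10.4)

Evaluate the objective at each vertex of the feasible region:
  z(0, 0) = 0
  z(20.5, 0) = 102.5
  z(7, 9) = 197  ←
  z(0, 10.4) = 187.2
The maximum is at x = 7, y = 9.

(7, 9)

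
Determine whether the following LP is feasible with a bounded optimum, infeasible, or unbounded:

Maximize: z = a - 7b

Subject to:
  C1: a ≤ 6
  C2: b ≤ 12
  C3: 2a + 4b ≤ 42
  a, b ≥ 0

Feasible with a bounded optimal solution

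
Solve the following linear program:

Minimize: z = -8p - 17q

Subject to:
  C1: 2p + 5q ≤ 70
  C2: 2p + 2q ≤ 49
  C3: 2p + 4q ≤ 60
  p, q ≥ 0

Evaluate the objective at each vertex of the feasible region:
  z(0, 0) = 0
  z(24.5, 0) = -196
  z(19, 5.5) = -245.5
  z(10, 10) = -250  ←
  z(0, 14) = -238
The minimum is at p = 10, q = 10.

p = 10, q = 10, z = -250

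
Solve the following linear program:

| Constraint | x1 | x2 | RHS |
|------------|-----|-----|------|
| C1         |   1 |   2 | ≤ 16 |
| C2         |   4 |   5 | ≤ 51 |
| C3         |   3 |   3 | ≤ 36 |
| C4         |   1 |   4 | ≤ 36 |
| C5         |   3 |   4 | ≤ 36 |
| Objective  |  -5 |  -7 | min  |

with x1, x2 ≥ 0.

Evaluate the objective at each vertex of the feasible region:
  z(0, 0) = 0
  z(12, 0) = -60
  z(4, 6) = -62  ←
  z(0, 8) = -56
The minimum is at x1 = 4, x2 = 6.

x1 = 4, x2 = 6, z = -62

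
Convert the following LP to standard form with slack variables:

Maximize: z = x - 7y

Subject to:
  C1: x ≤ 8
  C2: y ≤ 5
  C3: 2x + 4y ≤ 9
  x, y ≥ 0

max z = x - 7y

s.t.
  x + s1 = 8
  y + s2 = 5
  2x + 4y + s3 = 9
  x, y, s1, s2, s3 ≥ 0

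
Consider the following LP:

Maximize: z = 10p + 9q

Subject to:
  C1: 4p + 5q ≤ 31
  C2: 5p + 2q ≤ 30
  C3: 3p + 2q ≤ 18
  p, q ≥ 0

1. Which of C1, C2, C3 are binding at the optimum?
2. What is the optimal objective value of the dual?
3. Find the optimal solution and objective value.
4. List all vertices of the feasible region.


1. C1, C3
2. 67
3. p = 4, q = 3, z = 67
4. (0, 0), (6, 0), (4, 3), (0, 6.2)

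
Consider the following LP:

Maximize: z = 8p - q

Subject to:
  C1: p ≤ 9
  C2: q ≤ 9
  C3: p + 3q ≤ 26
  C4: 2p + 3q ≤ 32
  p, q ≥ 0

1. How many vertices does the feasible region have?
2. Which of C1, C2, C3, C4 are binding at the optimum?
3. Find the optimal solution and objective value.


1. 5
2. C1
3. p = 9, q = 0, z = 72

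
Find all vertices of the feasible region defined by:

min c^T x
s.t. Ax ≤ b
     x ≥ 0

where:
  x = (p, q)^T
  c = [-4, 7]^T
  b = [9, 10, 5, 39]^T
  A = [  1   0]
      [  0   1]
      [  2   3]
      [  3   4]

(0, 0), (2.5, 0), (0, 1.667)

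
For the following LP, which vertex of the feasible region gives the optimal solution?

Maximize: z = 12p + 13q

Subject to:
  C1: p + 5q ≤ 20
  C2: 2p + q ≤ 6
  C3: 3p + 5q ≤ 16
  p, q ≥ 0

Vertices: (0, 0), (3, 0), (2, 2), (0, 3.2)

Evaluate the objective at each vertex of the feasible region:
  z(0, 0) = 0
  z(3, 0) = 36
  z(2, 2) = 50  ←
  z(0, 3.2) = 41.6
The maximum is at p = 2, q = 2.

(2, 2)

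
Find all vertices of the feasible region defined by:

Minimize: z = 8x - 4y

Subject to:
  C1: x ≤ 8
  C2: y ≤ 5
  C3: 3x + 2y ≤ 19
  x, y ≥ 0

(0, 0), (6.333, 0), (3, 5), (0, 5)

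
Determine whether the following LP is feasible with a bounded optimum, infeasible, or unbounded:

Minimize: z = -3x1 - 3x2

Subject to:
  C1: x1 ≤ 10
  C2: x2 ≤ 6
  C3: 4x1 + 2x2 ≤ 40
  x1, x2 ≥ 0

Feasible with a bounded optimal solution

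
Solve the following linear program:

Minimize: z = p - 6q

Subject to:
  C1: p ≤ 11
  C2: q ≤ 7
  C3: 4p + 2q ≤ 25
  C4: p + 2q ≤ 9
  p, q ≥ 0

Evaluate the objective at each vertex of the feasible region:
  z(0, 0) = 0
  z(6.25, 0) = 6.25
  z(5.333, 1.833) = -5.667
  z(0, 4.5) = -27  ←
The minimum is at p = 0, q = 4.5.

p = 0, q = 4.5, z = -27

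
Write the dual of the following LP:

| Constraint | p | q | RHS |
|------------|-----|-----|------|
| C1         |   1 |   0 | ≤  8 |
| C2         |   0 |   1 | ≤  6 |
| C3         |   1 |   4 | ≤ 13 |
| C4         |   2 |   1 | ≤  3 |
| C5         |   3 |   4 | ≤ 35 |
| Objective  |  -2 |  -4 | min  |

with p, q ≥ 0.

Primal min cᵀx s.t. Ax ≤ b, x ≥ 0  →  Dual max −bᵀy s.t. Aᵀy ≥ −c, y ≥ 0.

Maximize: z = -8y1 - 6y2 - 13y3 - 3y4 - 35y5

Subject to:
  y1 + y3 + 2y4 + 3y5 ≥ 2
  y2 + 4y3 + y4 + 4y5 ≥ 4
  y1, y2, y3, y4, y5 ≥ 0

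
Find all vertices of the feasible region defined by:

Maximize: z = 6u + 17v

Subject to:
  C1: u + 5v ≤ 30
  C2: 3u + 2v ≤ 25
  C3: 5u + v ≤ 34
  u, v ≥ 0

(0, 0), (6.8, 0), (6.143, 3.286), (5, 5), (0, 6)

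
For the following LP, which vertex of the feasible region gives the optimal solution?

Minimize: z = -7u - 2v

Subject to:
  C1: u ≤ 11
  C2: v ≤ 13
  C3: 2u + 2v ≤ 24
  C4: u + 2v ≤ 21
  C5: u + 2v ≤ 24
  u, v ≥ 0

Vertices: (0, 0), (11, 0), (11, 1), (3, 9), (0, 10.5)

Evaluate the objective at each vertex of the feasible region:
  z(0, 0) = 0
  z(11, 0) = -77
  z(11, 1) = -79  ←
  z(3, 9) = -39
  z(0, 10.5) = -21
The minimum is at u = 11, v = 1.

(11, 1)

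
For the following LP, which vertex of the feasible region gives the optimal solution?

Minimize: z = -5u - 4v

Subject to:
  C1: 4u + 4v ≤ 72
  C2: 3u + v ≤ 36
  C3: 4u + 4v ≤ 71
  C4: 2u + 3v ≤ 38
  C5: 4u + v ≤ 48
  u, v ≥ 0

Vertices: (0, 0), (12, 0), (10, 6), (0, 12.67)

Evaluate the objective at each vertex of the feasible region:
  z(0, 0) = 0
  z(12, 0) = -60
  z(10, 6) = -74  ←
  z(0, 12.67) = -50.67
The minimum is at u = 10, v = 6.

(10, 6)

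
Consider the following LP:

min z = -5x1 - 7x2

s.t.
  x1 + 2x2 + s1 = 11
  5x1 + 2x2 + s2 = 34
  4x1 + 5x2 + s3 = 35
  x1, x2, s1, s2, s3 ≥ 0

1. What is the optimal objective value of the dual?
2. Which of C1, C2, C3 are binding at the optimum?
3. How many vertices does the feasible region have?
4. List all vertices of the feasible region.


1. -46
2. C1, C3
3. 5
4. (0, 0), (6.8, 0), (5.882, 2.294), (5, 3), (0, 5.5)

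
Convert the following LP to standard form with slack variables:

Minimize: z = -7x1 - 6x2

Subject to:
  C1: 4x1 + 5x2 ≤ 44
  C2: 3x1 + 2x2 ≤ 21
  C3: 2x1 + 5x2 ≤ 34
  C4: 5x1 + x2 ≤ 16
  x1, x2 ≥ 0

min z = -7x1 - 6x2

s.t.
  4x1 + 5x2 + s1 = 44
  3x1 + 2x2 + s2 = 21
  2x1 + 5x2 + s3 = 34
  5x1 + x2 + s4 = 16
  x1, x2, s1, s2, s3, s4 ≥ 0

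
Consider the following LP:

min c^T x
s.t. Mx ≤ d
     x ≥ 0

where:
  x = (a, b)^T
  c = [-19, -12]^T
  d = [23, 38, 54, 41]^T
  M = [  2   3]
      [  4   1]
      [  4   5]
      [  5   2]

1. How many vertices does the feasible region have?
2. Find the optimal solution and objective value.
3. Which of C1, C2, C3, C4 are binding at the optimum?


1. 4
2. a = 7, b = 3, z = -169
3. C1, C4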